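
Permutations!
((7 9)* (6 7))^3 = ((6 7 9))^3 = (9)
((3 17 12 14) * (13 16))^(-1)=(3 14 12 17)(13 16)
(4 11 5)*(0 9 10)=(0 9 10)(4 11 5)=[9, 1, 2, 3, 11, 4, 6, 7, 8, 10, 0, 5]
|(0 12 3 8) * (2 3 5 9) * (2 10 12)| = |(0 2 3 8)(5 9 10 12)| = 4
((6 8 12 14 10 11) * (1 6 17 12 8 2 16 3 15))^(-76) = ((1 6 2 16 3 15)(10 11 17 12 14))^(-76) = (1 2 3)(6 16 15)(10 14 12 17 11)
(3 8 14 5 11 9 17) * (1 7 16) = (1 7 16)(3 8 14 5 11 9 17) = [0, 7, 2, 8, 4, 11, 6, 16, 14, 17, 10, 9, 12, 13, 5, 15, 1, 3]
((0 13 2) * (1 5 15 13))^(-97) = ((0 1 5 15 13 2))^(-97) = (0 2 13 15 5 1)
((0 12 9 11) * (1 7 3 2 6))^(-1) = (0 11 9 12)(1 6 2 3 7)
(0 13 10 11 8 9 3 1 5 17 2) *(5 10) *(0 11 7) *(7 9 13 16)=(0 16 7)(1 10 9 3)(2 11 8 13 5 17)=[16, 10, 11, 1, 4, 17, 6, 0, 13, 3, 9, 8, 12, 5, 14, 15, 7, 2]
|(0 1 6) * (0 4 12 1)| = 4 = |(1 6 4 12)|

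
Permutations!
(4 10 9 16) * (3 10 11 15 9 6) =(3 10 6)(4 11 15 9 16) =[0, 1, 2, 10, 11, 5, 3, 7, 8, 16, 6, 15, 12, 13, 14, 9, 4]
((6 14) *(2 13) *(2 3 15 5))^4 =((2 13 3 15 5)(6 14))^4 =(2 5 15 3 13)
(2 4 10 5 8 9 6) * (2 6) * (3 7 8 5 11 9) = [0, 1, 4, 7, 10, 5, 6, 8, 3, 2, 11, 9] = (2 4 10 11 9)(3 7 8)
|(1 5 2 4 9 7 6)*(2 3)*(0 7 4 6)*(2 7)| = |(0 2 6 1 5 3 7)(4 9)| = 14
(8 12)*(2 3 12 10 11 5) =(2 3 12 8 10 11 5) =[0, 1, 3, 12, 4, 2, 6, 7, 10, 9, 11, 5, 8]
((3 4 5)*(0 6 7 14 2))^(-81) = ((0 6 7 14 2)(3 4 5))^(-81) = (0 2 14 7 6)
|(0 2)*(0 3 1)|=4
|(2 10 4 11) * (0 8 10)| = |(0 8 10 4 11 2)| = 6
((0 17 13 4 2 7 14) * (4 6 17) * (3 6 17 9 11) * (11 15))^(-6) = ((0 4 2 7 14)(3 6 9 15 11)(13 17))^(-6) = (17)(0 14 7 2 4)(3 11 15 9 6)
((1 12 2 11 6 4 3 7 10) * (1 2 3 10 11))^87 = (1 4 7)(2 6 3)(10 11 12)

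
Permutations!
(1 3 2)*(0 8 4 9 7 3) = (0 8 4 9 7 3 2 1) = [8, 0, 1, 2, 9, 5, 6, 3, 4, 7]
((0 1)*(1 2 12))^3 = (0 1 12 2)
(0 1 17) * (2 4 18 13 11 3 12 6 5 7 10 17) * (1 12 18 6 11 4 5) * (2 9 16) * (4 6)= [12, 9, 5, 18, 4, 7, 1, 10, 8, 16, 17, 3, 11, 6, 14, 15, 2, 0, 13]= (0 12 11 3 18 13 6 1 9 16 2 5 7 10 17)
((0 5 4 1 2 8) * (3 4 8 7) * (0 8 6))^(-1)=(8)(0 6 5)(1 4 3 7 2)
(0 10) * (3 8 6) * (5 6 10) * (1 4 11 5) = (0 1 4 11 5 6 3 8 10) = [1, 4, 2, 8, 11, 6, 3, 7, 10, 9, 0, 5]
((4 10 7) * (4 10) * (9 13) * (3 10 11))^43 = (3 11 7 10)(9 13)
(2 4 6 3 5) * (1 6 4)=[0, 6, 1, 5, 4, 2, 3]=(1 6 3 5 2)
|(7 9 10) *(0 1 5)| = |(0 1 5)(7 9 10)| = 3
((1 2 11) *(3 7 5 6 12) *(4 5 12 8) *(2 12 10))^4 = (1 10 12 2 3 11 7)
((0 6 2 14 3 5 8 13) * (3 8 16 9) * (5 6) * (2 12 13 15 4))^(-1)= (0 13 12 6 3 9 16 5)(2 4 15 8 14)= ((0 5 16 9 3 6 12 13)(2 14 8 15 4))^(-1)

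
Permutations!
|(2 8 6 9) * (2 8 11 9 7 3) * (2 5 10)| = |(2 11 9 8 6 7 3 5 10)| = 9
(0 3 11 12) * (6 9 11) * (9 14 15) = [3, 1, 2, 6, 4, 5, 14, 7, 8, 11, 10, 12, 0, 13, 15, 9] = (0 3 6 14 15 9 11 12)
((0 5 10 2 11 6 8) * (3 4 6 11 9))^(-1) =((11)(0 5 10 2 9 3 4 6 8))^(-1) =(11)(0 8 6 4 3 9 2 10 5)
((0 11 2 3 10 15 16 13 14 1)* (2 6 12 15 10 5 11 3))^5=((0 3 5 11 6 12 15 16 13 14 1))^5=(0 12 1 6 14 11 13 5 16 3 15)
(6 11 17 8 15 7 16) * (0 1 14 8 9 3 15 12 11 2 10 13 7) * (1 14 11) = (0 14 8 12 1 11 17 9 3 15)(2 10 13 7 16 6) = [14, 11, 10, 15, 4, 5, 2, 16, 12, 3, 13, 17, 1, 7, 8, 0, 6, 9]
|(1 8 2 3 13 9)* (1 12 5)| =|(1 8 2 3 13 9 12 5)| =8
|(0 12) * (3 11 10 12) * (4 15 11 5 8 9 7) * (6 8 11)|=|(0 3 5 11 10 12)(4 15 6 8 9 7)|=6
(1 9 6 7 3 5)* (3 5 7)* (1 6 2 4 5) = (1 9 2 4 5 6 3 7) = [0, 9, 4, 7, 5, 6, 3, 1, 8, 2]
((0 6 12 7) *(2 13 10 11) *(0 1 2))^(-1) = (0 11 10 13 2 1 7 12 6) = ((0 6 12 7 1 2 13 10 11))^(-1)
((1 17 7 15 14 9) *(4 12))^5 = ((1 17 7 15 14 9)(4 12))^5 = (1 9 14 15 7 17)(4 12)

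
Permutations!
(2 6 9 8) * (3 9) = (2 6 3 9 8) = [0, 1, 6, 9, 4, 5, 3, 7, 2, 8]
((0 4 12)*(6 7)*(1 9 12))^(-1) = ((0 4 1 9 12)(6 7))^(-1) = (0 12 9 1 4)(6 7)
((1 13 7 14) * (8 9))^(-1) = ((1 13 7 14)(8 9))^(-1) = (1 14 7 13)(8 9)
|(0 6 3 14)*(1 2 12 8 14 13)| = 9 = |(0 6 3 13 1 2 12 8 14)|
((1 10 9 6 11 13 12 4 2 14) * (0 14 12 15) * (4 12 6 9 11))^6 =(0 15 13 11 10 1 14)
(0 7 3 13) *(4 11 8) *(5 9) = (0 7 3 13)(4 11 8)(5 9) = [7, 1, 2, 13, 11, 9, 6, 3, 4, 5, 10, 8, 12, 0]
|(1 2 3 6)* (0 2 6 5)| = |(0 2 3 5)(1 6)| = 4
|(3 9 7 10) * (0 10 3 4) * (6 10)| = |(0 6 10 4)(3 9 7)| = 12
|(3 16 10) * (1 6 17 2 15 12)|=6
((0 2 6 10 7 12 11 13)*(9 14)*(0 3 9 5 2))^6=((2 6 10 7 12 11 13 3 9 14 5))^6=(2 13 6 3 10 9 7 14 12 5 11)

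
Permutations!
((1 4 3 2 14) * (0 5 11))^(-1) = (0 11 5)(1 14 2 3 4)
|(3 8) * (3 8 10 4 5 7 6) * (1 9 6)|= 8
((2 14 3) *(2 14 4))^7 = ((2 4)(3 14))^7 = (2 4)(3 14)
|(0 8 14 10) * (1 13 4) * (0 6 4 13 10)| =12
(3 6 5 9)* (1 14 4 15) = [0, 14, 2, 6, 15, 9, 5, 7, 8, 3, 10, 11, 12, 13, 4, 1] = (1 14 4 15)(3 6 5 9)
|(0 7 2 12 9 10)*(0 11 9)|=|(0 7 2 12)(9 10 11)|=12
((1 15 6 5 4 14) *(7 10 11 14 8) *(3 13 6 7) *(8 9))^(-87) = (1 10)(3 4 13 9 6 8 5)(7 14)(11 15)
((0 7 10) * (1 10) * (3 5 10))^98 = ((0 7 1 3 5 10))^98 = (0 1 5)(3 10 7)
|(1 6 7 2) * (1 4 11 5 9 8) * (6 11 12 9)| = 10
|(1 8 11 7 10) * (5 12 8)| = |(1 5 12 8 11 7 10)| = 7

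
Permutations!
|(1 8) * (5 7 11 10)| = 4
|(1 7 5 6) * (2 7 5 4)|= 3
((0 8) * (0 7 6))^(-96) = (8)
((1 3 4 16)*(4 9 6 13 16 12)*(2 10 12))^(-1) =(1 16 13 6 9 3)(2 4 12 10)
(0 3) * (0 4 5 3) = (3 4 5) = [0, 1, 2, 4, 5, 3]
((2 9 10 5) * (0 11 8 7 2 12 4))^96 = ((0 11 8 7 2 9 10 5 12 4))^96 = (0 10 8 12 2)(4 9 11 5 7)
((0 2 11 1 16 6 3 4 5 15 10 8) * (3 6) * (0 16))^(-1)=(0 1 11 2)(3 16 8 10 15 5 4)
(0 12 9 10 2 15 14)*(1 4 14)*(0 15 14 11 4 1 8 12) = [0, 1, 14, 3, 11, 5, 6, 7, 12, 10, 2, 4, 9, 13, 15, 8] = (2 14 15 8 12 9 10)(4 11)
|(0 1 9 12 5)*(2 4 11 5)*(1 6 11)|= |(0 6 11 5)(1 9 12 2 4)|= 20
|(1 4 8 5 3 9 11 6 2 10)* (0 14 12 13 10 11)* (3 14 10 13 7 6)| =|(0 10 1 4 8 5 14 12 7 6 2 11 3 9)| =14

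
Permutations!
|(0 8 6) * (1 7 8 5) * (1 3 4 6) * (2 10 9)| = |(0 5 3 4 6)(1 7 8)(2 10 9)| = 15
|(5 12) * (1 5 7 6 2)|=6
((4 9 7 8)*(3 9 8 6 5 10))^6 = (10)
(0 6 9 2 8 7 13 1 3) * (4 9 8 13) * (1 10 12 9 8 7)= (0 6 7 4 8 1 3)(2 13 10 12 9)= [6, 3, 13, 0, 8, 5, 7, 4, 1, 2, 12, 11, 9, 10]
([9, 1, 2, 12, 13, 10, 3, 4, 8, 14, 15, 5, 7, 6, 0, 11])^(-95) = [9, 1, 2, 12, 13, 10, 3, 4, 8, 14, 15, 5, 7, 6, 0, 11]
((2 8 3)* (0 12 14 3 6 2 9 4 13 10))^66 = (0 14 9 13)(3 4 10 12)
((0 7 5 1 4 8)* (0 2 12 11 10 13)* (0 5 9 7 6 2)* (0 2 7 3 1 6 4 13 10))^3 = ((0 4 8 2 12 11)(1 13 5 6 7 9 3))^3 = (0 2)(1 6 3 5 9 13 7)(4 12)(8 11)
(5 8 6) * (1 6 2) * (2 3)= (1 6 5 8 3 2)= [0, 6, 1, 2, 4, 8, 5, 7, 3]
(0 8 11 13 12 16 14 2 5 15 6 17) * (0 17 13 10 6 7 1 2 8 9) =(17)(0 9)(1 2 5 15 7)(6 13 12 16 14 8 11 10) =[9, 2, 5, 3, 4, 15, 13, 1, 11, 0, 6, 10, 16, 12, 8, 7, 14, 17]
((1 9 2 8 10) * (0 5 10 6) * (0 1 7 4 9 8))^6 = (0 2 9 4 7 10 5)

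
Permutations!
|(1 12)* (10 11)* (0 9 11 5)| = 10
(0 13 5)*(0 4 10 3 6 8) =[13, 1, 2, 6, 10, 4, 8, 7, 0, 9, 3, 11, 12, 5] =(0 13 5 4 10 3 6 8)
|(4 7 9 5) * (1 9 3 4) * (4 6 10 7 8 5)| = |(1 9 4 8 5)(3 6 10 7)| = 20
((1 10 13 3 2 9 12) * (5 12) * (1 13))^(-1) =((1 10)(2 9 5 12 13 3))^(-1) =(1 10)(2 3 13 12 5 9)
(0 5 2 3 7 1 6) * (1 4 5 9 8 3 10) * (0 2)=(0 9 8 3 7 4 5)(1 6 2 10)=[9, 6, 10, 7, 5, 0, 2, 4, 3, 8, 1]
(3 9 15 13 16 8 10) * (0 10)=[10, 1, 2, 9, 4, 5, 6, 7, 0, 15, 3, 11, 12, 16, 14, 13, 8]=(0 10 3 9 15 13 16 8)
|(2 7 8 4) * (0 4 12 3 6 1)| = 9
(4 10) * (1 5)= (1 5)(4 10)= [0, 5, 2, 3, 10, 1, 6, 7, 8, 9, 4]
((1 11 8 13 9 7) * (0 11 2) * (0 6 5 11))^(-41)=(1 11 7 5 9 6 13 2 8)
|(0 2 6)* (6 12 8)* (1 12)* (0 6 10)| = 6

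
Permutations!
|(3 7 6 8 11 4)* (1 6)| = |(1 6 8 11 4 3 7)| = 7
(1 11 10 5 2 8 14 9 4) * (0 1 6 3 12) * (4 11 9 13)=[1, 9, 8, 12, 6, 2, 3, 7, 14, 11, 5, 10, 0, 4, 13]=(0 1 9 11 10 5 2 8 14 13 4 6 3 12)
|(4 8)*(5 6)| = 2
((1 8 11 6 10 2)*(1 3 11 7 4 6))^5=(1 10 8 2 7 3 4 11 6)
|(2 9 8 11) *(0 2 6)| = 6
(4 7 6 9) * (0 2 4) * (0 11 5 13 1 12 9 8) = (0 2 4 7 6 8)(1 12 9 11 5 13) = [2, 12, 4, 3, 7, 13, 8, 6, 0, 11, 10, 5, 9, 1]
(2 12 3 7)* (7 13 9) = [0, 1, 12, 13, 4, 5, 6, 2, 8, 7, 10, 11, 3, 9] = (2 12 3 13 9 7)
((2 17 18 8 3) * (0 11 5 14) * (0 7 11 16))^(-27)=(0 16)(2 8 17 3 18)(5 14 7 11)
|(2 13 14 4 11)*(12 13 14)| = |(2 14 4 11)(12 13)| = 4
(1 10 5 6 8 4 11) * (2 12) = [0, 10, 12, 3, 11, 6, 8, 7, 4, 9, 5, 1, 2] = (1 10 5 6 8 4 11)(2 12)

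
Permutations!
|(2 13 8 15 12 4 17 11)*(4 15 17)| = |(2 13 8 17 11)(12 15)| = 10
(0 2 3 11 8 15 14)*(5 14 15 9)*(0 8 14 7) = (15)(0 2 3 11 14 8 9 5 7) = [2, 1, 3, 11, 4, 7, 6, 0, 9, 5, 10, 14, 12, 13, 8, 15]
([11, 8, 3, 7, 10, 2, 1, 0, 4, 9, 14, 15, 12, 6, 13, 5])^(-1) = (0 7 3 2 5 15 11)(1 6 13 14 10 4 8)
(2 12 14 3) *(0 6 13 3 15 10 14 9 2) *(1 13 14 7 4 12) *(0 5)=(0 6 14 15 10 7 4 12 9 2 1 13 3 5)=[6, 13, 1, 5, 12, 0, 14, 4, 8, 2, 7, 11, 9, 3, 15, 10]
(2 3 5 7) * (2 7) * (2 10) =(2 3 5 10) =[0, 1, 3, 5, 4, 10, 6, 7, 8, 9, 2]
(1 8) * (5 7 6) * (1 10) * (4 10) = (1 8 4 10)(5 7 6) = [0, 8, 2, 3, 10, 7, 5, 6, 4, 9, 1]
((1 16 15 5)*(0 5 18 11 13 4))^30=((0 5 1 16 15 18 11 13 4))^30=(0 16 11)(1 18 4)(5 15 13)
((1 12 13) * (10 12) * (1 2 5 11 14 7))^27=((1 10 12 13 2 5 11 14 7))^27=(14)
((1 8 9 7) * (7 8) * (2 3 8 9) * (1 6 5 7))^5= (9)(2 8 3)(5 6 7)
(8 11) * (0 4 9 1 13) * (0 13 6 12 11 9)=[4, 6, 2, 3, 0, 5, 12, 7, 9, 1, 10, 8, 11, 13]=(13)(0 4)(1 6 12 11 8 9)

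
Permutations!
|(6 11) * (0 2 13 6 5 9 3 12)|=9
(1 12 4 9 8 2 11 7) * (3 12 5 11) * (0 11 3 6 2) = (0 11 7 1 5 3 12 4 9 8)(2 6) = [11, 5, 6, 12, 9, 3, 2, 1, 0, 8, 10, 7, 4]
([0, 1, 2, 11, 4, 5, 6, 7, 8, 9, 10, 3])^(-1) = (3 11)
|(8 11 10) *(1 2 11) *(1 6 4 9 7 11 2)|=|(4 9 7 11 10 8 6)|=7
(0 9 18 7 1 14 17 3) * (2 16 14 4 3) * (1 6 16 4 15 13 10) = (0 9 18 7 6 16 14 17 2 4 3)(1 15 13 10) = [9, 15, 4, 0, 3, 5, 16, 6, 8, 18, 1, 11, 12, 10, 17, 13, 14, 2, 7]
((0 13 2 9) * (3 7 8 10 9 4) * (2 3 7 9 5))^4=(13)(2 10 7)(4 5 8)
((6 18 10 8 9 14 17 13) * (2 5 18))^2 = (2 18 8 14 13)(5 10 9 17 6)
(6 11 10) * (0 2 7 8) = (0 2 7 8)(6 11 10) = [2, 1, 7, 3, 4, 5, 11, 8, 0, 9, 6, 10]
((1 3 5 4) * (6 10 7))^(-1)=(1 4 5 3)(6 7 10)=((1 3 5 4)(6 10 7))^(-1)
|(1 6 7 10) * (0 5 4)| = 12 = |(0 5 4)(1 6 7 10)|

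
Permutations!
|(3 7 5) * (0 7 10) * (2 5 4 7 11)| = 6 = |(0 11 2 5 3 10)(4 7)|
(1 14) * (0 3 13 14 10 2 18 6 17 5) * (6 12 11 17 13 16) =(0 3 16 6 13 14 1 10 2 18 12 11 17 5) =[3, 10, 18, 16, 4, 0, 13, 7, 8, 9, 2, 17, 11, 14, 1, 15, 6, 5, 12]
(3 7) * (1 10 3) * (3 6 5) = (1 10 6 5 3 7) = [0, 10, 2, 7, 4, 3, 5, 1, 8, 9, 6]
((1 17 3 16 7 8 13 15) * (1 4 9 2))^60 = ((1 17 3 16 7 8 13 15 4 9 2))^60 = (1 8 2 7 9 16 4 3 15 17 13)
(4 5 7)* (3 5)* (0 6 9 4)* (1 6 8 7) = (0 8 7)(1 6 9 4 3 5) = [8, 6, 2, 5, 3, 1, 9, 0, 7, 4]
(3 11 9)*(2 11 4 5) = (2 11 9 3 4 5) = [0, 1, 11, 4, 5, 2, 6, 7, 8, 3, 10, 9]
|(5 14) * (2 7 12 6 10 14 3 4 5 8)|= 21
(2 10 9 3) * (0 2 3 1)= (0 2 10 9 1)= [2, 0, 10, 3, 4, 5, 6, 7, 8, 1, 9]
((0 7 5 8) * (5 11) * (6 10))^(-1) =((0 7 11 5 8)(6 10))^(-1) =(0 8 5 11 7)(6 10)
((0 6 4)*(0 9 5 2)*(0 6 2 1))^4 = ((0 2 6 4 9 5 1))^4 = (0 9 2 5 6 1 4)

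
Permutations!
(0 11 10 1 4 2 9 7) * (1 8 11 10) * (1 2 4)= (0 10 8 11 2 9 7)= [10, 1, 9, 3, 4, 5, 6, 0, 11, 7, 8, 2]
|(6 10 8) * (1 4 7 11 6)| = 7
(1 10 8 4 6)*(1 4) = (1 10 8)(4 6) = [0, 10, 2, 3, 6, 5, 4, 7, 1, 9, 8]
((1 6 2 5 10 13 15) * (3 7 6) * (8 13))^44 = (1 2 13 7 10)(3 5 15 6 8)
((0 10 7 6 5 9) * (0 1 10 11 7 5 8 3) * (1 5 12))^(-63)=(12)(0 6)(3 7)(5 9)(8 11)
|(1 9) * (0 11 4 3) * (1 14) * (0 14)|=|(0 11 4 3 14 1 9)|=7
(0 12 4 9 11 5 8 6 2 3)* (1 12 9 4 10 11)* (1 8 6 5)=(0 9 8 5 6 2 3)(1 12 10 11)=[9, 12, 3, 0, 4, 6, 2, 7, 5, 8, 11, 1, 10]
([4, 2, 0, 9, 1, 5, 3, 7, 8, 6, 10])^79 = (10)(0 2 1 4)(3 9 6)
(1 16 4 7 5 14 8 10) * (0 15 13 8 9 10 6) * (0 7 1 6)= (0 15 13 8)(1 16 4)(5 14 9 10 6 7)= [15, 16, 2, 3, 1, 14, 7, 5, 0, 10, 6, 11, 12, 8, 9, 13, 4]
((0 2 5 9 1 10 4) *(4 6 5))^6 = (1 10 6 5 9)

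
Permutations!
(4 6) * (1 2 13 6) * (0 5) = (0 5)(1 2 13 6 4) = [5, 2, 13, 3, 1, 0, 4, 7, 8, 9, 10, 11, 12, 6]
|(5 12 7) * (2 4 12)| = 5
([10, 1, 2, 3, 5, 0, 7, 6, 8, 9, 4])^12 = (10)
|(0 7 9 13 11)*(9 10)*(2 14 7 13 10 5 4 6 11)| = |(0 13 2 14 7 5 4 6 11)(9 10)| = 18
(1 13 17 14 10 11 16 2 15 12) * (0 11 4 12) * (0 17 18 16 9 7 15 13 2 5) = [11, 2, 13, 3, 12, 0, 6, 15, 8, 7, 4, 9, 1, 18, 10, 17, 5, 14, 16] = (0 11 9 7 15 17 14 10 4 12 1 2 13 18 16 5)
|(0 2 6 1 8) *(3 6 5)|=|(0 2 5 3 6 1 8)|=7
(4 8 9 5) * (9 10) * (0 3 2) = (0 3 2)(4 8 10 9 5) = [3, 1, 0, 2, 8, 4, 6, 7, 10, 5, 9]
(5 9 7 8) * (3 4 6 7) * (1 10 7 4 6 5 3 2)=(1 10 7 8 3 6 4 5 9 2)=[0, 10, 1, 6, 5, 9, 4, 8, 3, 2, 7]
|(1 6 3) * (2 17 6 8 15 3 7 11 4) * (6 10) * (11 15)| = 11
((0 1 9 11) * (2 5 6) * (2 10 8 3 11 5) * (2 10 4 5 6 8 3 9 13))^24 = ((0 1 13 2 10 3 11)(4 5 8 9 6))^24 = (0 2 11 13 3 1 10)(4 6 9 8 5)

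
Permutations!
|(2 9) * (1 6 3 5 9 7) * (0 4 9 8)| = 10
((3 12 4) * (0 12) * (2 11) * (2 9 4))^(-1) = (0 3 4 9 11 2 12)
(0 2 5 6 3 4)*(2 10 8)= (0 10 8 2 5 6 3 4)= [10, 1, 5, 4, 0, 6, 3, 7, 2, 9, 8]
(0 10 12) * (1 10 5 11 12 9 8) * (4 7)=[5, 10, 2, 3, 7, 11, 6, 4, 1, 8, 9, 12, 0]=(0 5 11 12)(1 10 9 8)(4 7)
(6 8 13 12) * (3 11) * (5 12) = (3 11)(5 12 6 8 13) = [0, 1, 2, 11, 4, 12, 8, 7, 13, 9, 10, 3, 6, 5]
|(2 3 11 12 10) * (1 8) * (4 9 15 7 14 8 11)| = |(1 11 12 10 2 3 4 9 15 7 14 8)| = 12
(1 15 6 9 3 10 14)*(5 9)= (1 15 6 5 9 3 10 14)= [0, 15, 2, 10, 4, 9, 5, 7, 8, 3, 14, 11, 12, 13, 1, 6]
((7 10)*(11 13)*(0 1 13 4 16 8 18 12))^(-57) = ((0 1 13 11 4 16 8 18 12)(7 10))^(-57) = (0 8 11)(1 18 4)(7 10)(12 16 13)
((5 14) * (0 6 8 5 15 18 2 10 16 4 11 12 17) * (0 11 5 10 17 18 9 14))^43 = ((0 6 8 10 16 4 5)(2 17 11 12 18)(9 14 15))^43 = (0 6 8 10 16 4 5)(2 12 17 18 11)(9 14 15)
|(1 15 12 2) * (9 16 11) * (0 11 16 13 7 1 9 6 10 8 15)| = 12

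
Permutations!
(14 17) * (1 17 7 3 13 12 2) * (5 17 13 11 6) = (1 13 12 2)(3 11 6 5 17 14 7) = [0, 13, 1, 11, 4, 17, 5, 3, 8, 9, 10, 6, 2, 12, 7, 15, 16, 14]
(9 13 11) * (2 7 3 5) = (2 7 3 5)(9 13 11) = [0, 1, 7, 5, 4, 2, 6, 3, 8, 13, 10, 9, 12, 11]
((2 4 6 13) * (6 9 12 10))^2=((2 4 9 12 10 6 13))^2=(2 9 10 13 4 12 6)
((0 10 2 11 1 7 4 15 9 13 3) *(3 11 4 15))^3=(0 4 10 3 2)(1 9)(7 13)(11 15)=((0 10 2 4 3)(1 7 15 9 13 11))^3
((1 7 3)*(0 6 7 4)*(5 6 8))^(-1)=(0 4 1 3 7 6 5 8)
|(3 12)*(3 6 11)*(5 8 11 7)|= |(3 12 6 7 5 8 11)|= 7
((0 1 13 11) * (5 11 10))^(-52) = (0 13 5)(1 10 11)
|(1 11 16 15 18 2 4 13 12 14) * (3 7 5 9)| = 20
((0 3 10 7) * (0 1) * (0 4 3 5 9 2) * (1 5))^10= ((0 1 4 3 10 7 5 9 2))^10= (0 1 4 3 10 7 5 9 2)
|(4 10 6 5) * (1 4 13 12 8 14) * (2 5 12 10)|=10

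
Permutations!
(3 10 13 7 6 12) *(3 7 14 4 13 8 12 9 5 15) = (3 10 8 12 7 6 9 5 15)(4 13 14) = [0, 1, 2, 10, 13, 15, 9, 6, 12, 5, 8, 11, 7, 14, 4, 3]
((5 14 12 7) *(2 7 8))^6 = (14)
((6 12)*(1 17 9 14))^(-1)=(1 14 9 17)(6 12)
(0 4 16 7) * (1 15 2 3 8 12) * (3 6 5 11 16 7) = [4, 15, 6, 8, 7, 11, 5, 0, 12, 9, 10, 16, 1, 13, 14, 2, 3] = (0 4 7)(1 15 2 6 5 11 16 3 8 12)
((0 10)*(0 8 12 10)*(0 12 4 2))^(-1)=((0 12 10 8 4 2))^(-1)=(0 2 4 8 10 12)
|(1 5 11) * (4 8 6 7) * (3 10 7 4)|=3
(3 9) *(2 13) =(2 13)(3 9) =[0, 1, 13, 9, 4, 5, 6, 7, 8, 3, 10, 11, 12, 2]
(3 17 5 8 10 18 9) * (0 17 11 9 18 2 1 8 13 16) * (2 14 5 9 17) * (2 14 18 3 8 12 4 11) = (0 14 5 13 16)(1 12 4 11 17 9 8 10 18 3 2) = [14, 12, 1, 2, 11, 13, 6, 7, 10, 8, 18, 17, 4, 16, 5, 15, 0, 9, 3]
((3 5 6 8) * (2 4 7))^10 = (2 4 7)(3 6)(5 8)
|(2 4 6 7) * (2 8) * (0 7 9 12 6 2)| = |(0 7 8)(2 4)(6 9 12)| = 6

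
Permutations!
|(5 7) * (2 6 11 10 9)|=10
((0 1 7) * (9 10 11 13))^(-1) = (0 7 1)(9 13 11 10)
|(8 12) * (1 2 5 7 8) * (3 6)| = |(1 2 5 7 8 12)(3 6)| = 6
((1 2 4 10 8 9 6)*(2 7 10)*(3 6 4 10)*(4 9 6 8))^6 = ((1 7 3 8 6)(2 10 4))^6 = (10)(1 7 3 8 6)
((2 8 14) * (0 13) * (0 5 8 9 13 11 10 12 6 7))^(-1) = (0 7 6 12 10 11)(2 14 8 5 13 9)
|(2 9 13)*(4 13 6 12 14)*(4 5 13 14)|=|(2 9 6 12 4 14 5 13)|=8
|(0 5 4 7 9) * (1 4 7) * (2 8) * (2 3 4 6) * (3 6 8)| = |(0 5 7 9)(1 8 6 2 3 4)| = 12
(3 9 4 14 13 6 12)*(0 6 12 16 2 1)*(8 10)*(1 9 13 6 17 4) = (0 17 4 14 6 16 2 9 1)(3 13 12)(8 10) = [17, 0, 9, 13, 14, 5, 16, 7, 10, 1, 8, 11, 3, 12, 6, 15, 2, 4]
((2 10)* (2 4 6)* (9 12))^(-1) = (2 6 4 10)(9 12)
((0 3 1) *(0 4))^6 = (0 1)(3 4)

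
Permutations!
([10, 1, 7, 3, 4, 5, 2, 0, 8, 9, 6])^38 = (0 2 10 7 6)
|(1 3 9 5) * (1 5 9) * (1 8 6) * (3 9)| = 5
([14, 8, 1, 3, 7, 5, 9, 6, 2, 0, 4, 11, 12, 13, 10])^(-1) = [9, 2, 8, 3, 10, 5, 7, 4, 1, 6, 14, 11, 12, 13, 0]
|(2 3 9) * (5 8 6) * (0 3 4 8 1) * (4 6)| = |(0 3 9 2 6 5 1)(4 8)| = 14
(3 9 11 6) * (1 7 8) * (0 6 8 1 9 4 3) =(0 6)(1 7)(3 4)(8 9 11) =[6, 7, 2, 4, 3, 5, 0, 1, 9, 11, 10, 8]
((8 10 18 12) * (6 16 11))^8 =(18)(6 11 16)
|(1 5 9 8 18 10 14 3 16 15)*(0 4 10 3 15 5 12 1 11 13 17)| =|(0 4 10 14 15 11 13 17)(1 12)(3 16 5 9 8 18)| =24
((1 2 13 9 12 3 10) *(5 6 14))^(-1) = (1 10 3 12 9 13 2)(5 14 6)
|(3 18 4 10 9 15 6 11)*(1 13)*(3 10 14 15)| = |(1 13)(3 18 4 14 15 6 11 10 9)| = 18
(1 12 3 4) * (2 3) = [0, 12, 3, 4, 1, 5, 6, 7, 8, 9, 10, 11, 2] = (1 12 2 3 4)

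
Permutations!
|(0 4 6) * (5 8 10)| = |(0 4 6)(5 8 10)| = 3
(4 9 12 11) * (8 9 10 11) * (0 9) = (0 9 12 8)(4 10 11) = [9, 1, 2, 3, 10, 5, 6, 7, 0, 12, 11, 4, 8]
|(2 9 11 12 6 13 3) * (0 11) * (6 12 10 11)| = 6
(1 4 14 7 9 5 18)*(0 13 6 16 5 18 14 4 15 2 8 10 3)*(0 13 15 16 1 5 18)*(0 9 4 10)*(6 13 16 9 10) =(0 15 2 8)(1 9 10 3 16 18 5 14 7 4 6) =[15, 9, 8, 16, 6, 14, 1, 4, 0, 10, 3, 11, 12, 13, 7, 2, 18, 17, 5]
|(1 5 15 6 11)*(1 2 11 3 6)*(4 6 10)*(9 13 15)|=|(1 5 9 13 15)(2 11)(3 10 4 6)|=20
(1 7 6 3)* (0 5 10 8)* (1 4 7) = (0 5 10 8)(3 4 7 6) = [5, 1, 2, 4, 7, 10, 3, 6, 0, 9, 8]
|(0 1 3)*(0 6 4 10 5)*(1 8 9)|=9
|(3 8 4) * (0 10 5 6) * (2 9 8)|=20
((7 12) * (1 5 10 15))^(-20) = ((1 5 10 15)(7 12))^(-20) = (15)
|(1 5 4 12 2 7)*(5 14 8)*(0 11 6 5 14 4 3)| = 10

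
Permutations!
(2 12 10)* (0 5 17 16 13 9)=(0 5 17 16 13 9)(2 12 10)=[5, 1, 12, 3, 4, 17, 6, 7, 8, 0, 2, 11, 10, 9, 14, 15, 13, 16]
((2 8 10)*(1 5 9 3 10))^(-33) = (1 9 10 8 5 3 2)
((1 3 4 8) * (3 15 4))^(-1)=((1 15 4 8))^(-1)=(1 8 4 15)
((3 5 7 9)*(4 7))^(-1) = (3 9 7 4 5)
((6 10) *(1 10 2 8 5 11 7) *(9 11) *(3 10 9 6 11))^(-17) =((1 9 3 10 11 7)(2 8 5 6))^(-17) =(1 9 3 10 11 7)(2 6 5 8)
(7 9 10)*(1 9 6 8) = [0, 9, 2, 3, 4, 5, 8, 6, 1, 10, 7] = (1 9 10 7 6 8)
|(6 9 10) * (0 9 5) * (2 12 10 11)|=8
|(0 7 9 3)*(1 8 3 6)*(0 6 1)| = 7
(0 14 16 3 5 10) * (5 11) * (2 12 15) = (0 14 16 3 11 5 10)(2 12 15) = [14, 1, 12, 11, 4, 10, 6, 7, 8, 9, 0, 5, 15, 13, 16, 2, 3]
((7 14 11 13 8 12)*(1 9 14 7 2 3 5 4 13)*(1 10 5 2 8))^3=((1 9 14 11 10 5 4 13)(2 3)(8 12))^3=(1 11 4 9 10 13 14 5)(2 3)(8 12)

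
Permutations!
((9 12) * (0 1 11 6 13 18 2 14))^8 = ((0 1 11 6 13 18 2 14)(9 12))^8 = (18)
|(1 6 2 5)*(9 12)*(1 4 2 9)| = |(1 6 9 12)(2 5 4)| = 12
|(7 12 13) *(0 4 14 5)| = |(0 4 14 5)(7 12 13)| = 12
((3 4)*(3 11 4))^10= (11)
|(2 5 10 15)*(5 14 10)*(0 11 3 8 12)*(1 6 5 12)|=|(0 11 3 8 1 6 5 12)(2 14 10 15)|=8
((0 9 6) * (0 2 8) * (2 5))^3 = ((0 9 6 5 2 8))^3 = (0 5)(2 9)(6 8)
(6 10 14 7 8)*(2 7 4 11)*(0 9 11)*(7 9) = (0 7 8 6 10 14 4)(2 9 11) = [7, 1, 9, 3, 0, 5, 10, 8, 6, 11, 14, 2, 12, 13, 4]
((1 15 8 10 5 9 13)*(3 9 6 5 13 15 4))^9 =(1 4 3 9 15 8 10 13)(5 6)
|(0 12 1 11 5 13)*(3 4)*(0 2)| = 14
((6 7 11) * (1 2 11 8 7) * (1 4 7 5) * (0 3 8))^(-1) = (0 7 4 6 11 2 1 5 8 3)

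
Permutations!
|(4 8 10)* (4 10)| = 2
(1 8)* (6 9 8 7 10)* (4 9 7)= [0, 4, 2, 3, 9, 5, 7, 10, 1, 8, 6]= (1 4 9 8)(6 7 10)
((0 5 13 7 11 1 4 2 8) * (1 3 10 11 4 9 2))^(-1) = (0 8 2 9 1 4 7 13 5)(3 11 10)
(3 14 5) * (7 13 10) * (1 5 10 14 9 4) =(1 5 3 9 4)(7 13 14 10) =[0, 5, 2, 9, 1, 3, 6, 13, 8, 4, 7, 11, 12, 14, 10]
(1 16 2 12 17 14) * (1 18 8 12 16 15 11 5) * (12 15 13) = (1 13 12 17 14 18 8 15 11 5)(2 16) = [0, 13, 16, 3, 4, 1, 6, 7, 15, 9, 10, 5, 17, 12, 18, 11, 2, 14, 8]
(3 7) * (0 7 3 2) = (0 7 2) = [7, 1, 0, 3, 4, 5, 6, 2]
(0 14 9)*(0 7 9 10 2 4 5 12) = (0 14 10 2 4 5 12)(7 9) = [14, 1, 4, 3, 5, 12, 6, 9, 8, 7, 2, 11, 0, 13, 10]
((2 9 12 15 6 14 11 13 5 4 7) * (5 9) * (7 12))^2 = (2 4 15 14 13 7 5 12 6 11 9)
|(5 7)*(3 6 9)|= 6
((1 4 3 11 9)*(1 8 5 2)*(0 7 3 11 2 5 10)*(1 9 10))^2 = (0 3 9 1 11)(2 8 4 10 7)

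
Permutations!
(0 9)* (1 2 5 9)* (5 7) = (0 1 2 7 5 9) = [1, 2, 7, 3, 4, 9, 6, 5, 8, 0]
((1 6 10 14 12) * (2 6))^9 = (1 10)(2 14)(6 12)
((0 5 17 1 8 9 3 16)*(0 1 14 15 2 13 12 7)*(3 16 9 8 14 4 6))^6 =(0 9 13 4 14)(1 7 3 2 17)(5 16 12 6 15)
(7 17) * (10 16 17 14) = (7 14 10 16 17) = [0, 1, 2, 3, 4, 5, 6, 14, 8, 9, 16, 11, 12, 13, 10, 15, 17, 7]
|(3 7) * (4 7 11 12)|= |(3 11 12 4 7)|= 5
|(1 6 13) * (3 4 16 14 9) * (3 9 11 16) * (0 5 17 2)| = 12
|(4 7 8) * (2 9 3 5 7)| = 7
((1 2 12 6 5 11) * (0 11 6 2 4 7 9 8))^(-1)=((0 11 1 4 7 9 8)(2 12)(5 6))^(-1)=(0 8 9 7 4 1 11)(2 12)(5 6)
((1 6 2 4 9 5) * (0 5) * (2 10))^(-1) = (0 9 4 2 10 6 1 5)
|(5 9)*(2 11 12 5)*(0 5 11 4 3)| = |(0 5 9 2 4 3)(11 12)| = 6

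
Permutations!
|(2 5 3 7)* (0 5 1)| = 6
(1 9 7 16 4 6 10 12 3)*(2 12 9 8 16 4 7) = (1 8 16 7 4 6 10 9 2 12 3) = [0, 8, 12, 1, 6, 5, 10, 4, 16, 2, 9, 11, 3, 13, 14, 15, 7]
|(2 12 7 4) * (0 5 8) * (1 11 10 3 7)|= 24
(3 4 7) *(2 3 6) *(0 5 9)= (0 5 9)(2 3 4 7 6)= [5, 1, 3, 4, 7, 9, 2, 6, 8, 0]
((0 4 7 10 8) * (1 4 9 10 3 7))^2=(0 10)(8 9)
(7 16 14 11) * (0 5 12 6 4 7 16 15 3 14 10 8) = (0 5 12 6 4 7 15 3 14 11 16 10 8) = [5, 1, 2, 14, 7, 12, 4, 15, 0, 9, 8, 16, 6, 13, 11, 3, 10]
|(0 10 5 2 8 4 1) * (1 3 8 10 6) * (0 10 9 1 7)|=|(0 6 7)(1 10 5 2 9)(3 8 4)|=15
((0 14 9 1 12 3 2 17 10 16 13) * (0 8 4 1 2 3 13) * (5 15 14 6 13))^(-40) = (0 1 9)(2 6 12)(4 14 16)(5 17 13)(8 15 10)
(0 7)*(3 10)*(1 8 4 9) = (0 7)(1 8 4 9)(3 10) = [7, 8, 2, 10, 9, 5, 6, 0, 4, 1, 3]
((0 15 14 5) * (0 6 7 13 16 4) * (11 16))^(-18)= (0 14 6 13 16)(4 15 5 7 11)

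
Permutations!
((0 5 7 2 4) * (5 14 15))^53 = (0 7 14 2 15 4 5)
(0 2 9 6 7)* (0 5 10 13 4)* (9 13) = (0 2 13 4)(5 10 9 6 7) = [2, 1, 13, 3, 0, 10, 7, 5, 8, 6, 9, 11, 12, 4]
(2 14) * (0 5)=[5, 1, 14, 3, 4, 0, 6, 7, 8, 9, 10, 11, 12, 13, 2]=(0 5)(2 14)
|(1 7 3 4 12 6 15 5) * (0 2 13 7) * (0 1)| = |(0 2 13 7 3 4 12 6 15 5)| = 10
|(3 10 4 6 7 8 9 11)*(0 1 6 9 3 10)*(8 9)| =|(0 1 6 7 9 11 10 4 8 3)| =10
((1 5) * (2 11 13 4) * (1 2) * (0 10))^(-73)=((0 10)(1 5 2 11 13 4))^(-73)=(0 10)(1 4 13 11 2 5)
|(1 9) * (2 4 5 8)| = 4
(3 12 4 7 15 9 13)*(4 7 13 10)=[0, 1, 2, 12, 13, 5, 6, 15, 8, 10, 4, 11, 7, 3, 14, 9]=(3 12 7 15 9 10 4 13)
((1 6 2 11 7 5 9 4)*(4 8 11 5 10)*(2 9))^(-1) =((1 6 9 8 11 7 10 4)(2 5))^(-1) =(1 4 10 7 11 8 9 6)(2 5)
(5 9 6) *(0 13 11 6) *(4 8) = [13, 1, 2, 3, 8, 9, 5, 7, 4, 0, 10, 6, 12, 11] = (0 13 11 6 5 9)(4 8)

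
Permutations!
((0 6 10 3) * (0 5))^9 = (0 5 3 10 6)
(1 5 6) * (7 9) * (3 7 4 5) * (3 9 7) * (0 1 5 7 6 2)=(0 1 9 4 7 6 5 2)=[1, 9, 0, 3, 7, 2, 5, 6, 8, 4]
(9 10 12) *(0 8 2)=(0 8 2)(9 10 12)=[8, 1, 0, 3, 4, 5, 6, 7, 2, 10, 12, 11, 9]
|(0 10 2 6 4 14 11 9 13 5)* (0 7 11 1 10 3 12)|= 30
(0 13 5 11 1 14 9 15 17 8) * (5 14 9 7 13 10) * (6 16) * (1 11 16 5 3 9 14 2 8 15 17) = (0 10 3 9 17 15 1 14 7 13 2 8)(5 16 6) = [10, 14, 8, 9, 4, 16, 5, 13, 0, 17, 3, 11, 12, 2, 7, 1, 6, 15]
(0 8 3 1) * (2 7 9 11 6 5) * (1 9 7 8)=(0 1)(2 8 3 9 11 6 5)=[1, 0, 8, 9, 4, 2, 5, 7, 3, 11, 10, 6]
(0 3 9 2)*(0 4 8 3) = [0, 1, 4, 9, 8, 5, 6, 7, 3, 2] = (2 4 8 3 9)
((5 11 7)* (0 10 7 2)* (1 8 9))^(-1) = ((0 10 7 5 11 2)(1 8 9))^(-1) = (0 2 11 5 7 10)(1 9 8)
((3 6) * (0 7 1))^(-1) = ((0 7 1)(3 6))^(-1) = (0 1 7)(3 6)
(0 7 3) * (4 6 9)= [7, 1, 2, 0, 6, 5, 9, 3, 8, 4]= (0 7 3)(4 6 9)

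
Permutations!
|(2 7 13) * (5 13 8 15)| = 6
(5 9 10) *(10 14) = (5 9 14 10) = [0, 1, 2, 3, 4, 9, 6, 7, 8, 14, 5, 11, 12, 13, 10]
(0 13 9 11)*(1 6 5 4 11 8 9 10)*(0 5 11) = (0 13 10 1 6 11 5 4)(8 9) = [13, 6, 2, 3, 0, 4, 11, 7, 9, 8, 1, 5, 12, 10]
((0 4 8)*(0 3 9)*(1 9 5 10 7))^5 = ((0 4 8 3 5 10 7 1 9))^5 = (0 10 4 7 8 1 3 9 5)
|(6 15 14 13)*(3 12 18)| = |(3 12 18)(6 15 14 13)| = 12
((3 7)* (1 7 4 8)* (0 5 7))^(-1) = (0 1 8 4 3 7 5)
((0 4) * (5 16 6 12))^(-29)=(0 4)(5 12 6 16)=((0 4)(5 16 6 12))^(-29)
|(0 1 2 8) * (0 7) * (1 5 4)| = |(0 5 4 1 2 8 7)| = 7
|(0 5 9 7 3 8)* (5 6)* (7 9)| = 6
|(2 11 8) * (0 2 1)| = |(0 2 11 8 1)| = 5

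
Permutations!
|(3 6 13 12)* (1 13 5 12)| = |(1 13)(3 6 5 12)| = 4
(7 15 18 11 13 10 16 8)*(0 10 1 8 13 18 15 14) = [10, 8, 2, 3, 4, 5, 6, 14, 7, 9, 16, 18, 12, 1, 0, 15, 13, 17, 11] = (0 10 16 13 1 8 7 14)(11 18)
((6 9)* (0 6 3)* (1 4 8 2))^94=(0 9)(1 8)(2 4)(3 6)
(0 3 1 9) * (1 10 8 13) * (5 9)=(0 3 10 8 13 1 5 9)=[3, 5, 2, 10, 4, 9, 6, 7, 13, 0, 8, 11, 12, 1]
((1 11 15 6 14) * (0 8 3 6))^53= ((0 8 3 6 14 1 11 15))^53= (0 1 3 15 14 8 11 6)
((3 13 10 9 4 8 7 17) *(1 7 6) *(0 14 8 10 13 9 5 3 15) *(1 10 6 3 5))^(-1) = ((0 14 8 3 9 4 6 10 1 7 17 15))^(-1) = (0 15 17 7 1 10 6 4 9 3 8 14)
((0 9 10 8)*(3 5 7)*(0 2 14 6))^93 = (0 10 2 6 9 8 14)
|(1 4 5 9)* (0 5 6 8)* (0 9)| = |(0 5)(1 4 6 8 9)| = 10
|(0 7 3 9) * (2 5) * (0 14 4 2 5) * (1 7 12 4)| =20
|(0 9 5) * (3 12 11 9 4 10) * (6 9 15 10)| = |(0 4 6 9 5)(3 12 11 15 10)| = 5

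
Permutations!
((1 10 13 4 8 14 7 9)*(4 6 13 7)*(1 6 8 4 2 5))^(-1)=((1 10 7 9 6 13 8 14 2 5))^(-1)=(1 5 2 14 8 13 6 9 7 10)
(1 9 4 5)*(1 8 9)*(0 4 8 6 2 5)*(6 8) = (0 4)(2 5 8 9 6) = [4, 1, 5, 3, 0, 8, 2, 7, 9, 6]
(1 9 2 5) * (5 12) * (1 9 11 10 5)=(1 11 10 5 9 2 12)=[0, 11, 12, 3, 4, 9, 6, 7, 8, 2, 5, 10, 1]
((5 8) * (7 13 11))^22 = (7 13 11)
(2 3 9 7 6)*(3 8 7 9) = (9)(2 8 7 6) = [0, 1, 8, 3, 4, 5, 2, 6, 7, 9]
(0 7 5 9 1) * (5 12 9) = (0 7 12 9 1) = [7, 0, 2, 3, 4, 5, 6, 12, 8, 1, 10, 11, 9]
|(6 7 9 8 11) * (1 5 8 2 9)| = 6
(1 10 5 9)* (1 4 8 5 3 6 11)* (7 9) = (1 10 3 6 11)(4 8 5 7 9) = [0, 10, 2, 6, 8, 7, 11, 9, 5, 4, 3, 1]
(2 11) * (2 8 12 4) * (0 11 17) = (0 11 8 12 4 2 17) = [11, 1, 17, 3, 2, 5, 6, 7, 12, 9, 10, 8, 4, 13, 14, 15, 16, 0]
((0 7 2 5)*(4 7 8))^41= ((0 8 4 7 2 5))^41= (0 5 2 7 4 8)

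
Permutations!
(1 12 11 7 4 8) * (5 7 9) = (1 12 11 9 5 7 4 8) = [0, 12, 2, 3, 8, 7, 6, 4, 1, 5, 10, 9, 11]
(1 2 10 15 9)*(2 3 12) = (1 3 12 2 10 15 9) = [0, 3, 10, 12, 4, 5, 6, 7, 8, 1, 15, 11, 2, 13, 14, 9]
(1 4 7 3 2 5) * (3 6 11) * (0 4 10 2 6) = (0 4 7)(1 10 2 5)(3 6 11) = [4, 10, 5, 6, 7, 1, 11, 0, 8, 9, 2, 3]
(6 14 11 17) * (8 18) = [0, 1, 2, 3, 4, 5, 14, 7, 18, 9, 10, 17, 12, 13, 11, 15, 16, 6, 8] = (6 14 11 17)(8 18)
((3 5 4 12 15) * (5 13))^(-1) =((3 13 5 4 12 15))^(-1) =(3 15 12 4 5 13)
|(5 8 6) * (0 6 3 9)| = 6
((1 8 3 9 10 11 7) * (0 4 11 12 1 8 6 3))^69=(0 8 7 11 4)(1 9)(3 12)(6 10)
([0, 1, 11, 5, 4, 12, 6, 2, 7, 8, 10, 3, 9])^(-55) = [0, 1, 11, 5, 4, 12, 6, 2, 7, 8, 10, 3, 9]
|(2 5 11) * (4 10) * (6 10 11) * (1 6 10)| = 10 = |(1 6)(2 5 10 4 11)|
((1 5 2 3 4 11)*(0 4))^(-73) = ((0 4 11 1 5 2 3))^(-73) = (0 5 4 2 11 3 1)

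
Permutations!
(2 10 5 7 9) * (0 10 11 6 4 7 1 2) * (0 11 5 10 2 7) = (0 2 5 1 7 9 11 6 4) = [2, 7, 5, 3, 0, 1, 4, 9, 8, 11, 10, 6]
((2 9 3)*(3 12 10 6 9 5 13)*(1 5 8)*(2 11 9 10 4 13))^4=(3 4 9)(11 13 12)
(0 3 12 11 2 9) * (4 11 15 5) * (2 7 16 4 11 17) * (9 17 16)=(0 3 12 15 5 11 7 9)(2 17)(4 16)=[3, 1, 17, 12, 16, 11, 6, 9, 8, 0, 10, 7, 15, 13, 14, 5, 4, 2]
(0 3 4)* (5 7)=(0 3 4)(5 7)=[3, 1, 2, 4, 0, 7, 6, 5]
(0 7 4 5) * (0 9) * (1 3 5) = (0 7 4 1 3 5 9) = [7, 3, 2, 5, 1, 9, 6, 4, 8, 0]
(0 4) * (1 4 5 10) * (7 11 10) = (0 5 7 11 10 1 4) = [5, 4, 2, 3, 0, 7, 6, 11, 8, 9, 1, 10]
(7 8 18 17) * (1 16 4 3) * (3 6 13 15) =(1 16 4 6 13 15 3)(7 8 18 17) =[0, 16, 2, 1, 6, 5, 13, 8, 18, 9, 10, 11, 12, 15, 14, 3, 4, 7, 17]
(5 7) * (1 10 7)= (1 10 7 5)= [0, 10, 2, 3, 4, 1, 6, 5, 8, 9, 7]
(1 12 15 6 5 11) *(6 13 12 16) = (1 16 6 5 11)(12 15 13) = [0, 16, 2, 3, 4, 11, 5, 7, 8, 9, 10, 1, 15, 12, 14, 13, 6]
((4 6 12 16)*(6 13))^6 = ((4 13 6 12 16))^6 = (4 13 6 12 16)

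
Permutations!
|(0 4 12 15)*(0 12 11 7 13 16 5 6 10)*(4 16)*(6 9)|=12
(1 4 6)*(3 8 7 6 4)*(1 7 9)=(1 3 8 9)(6 7)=[0, 3, 2, 8, 4, 5, 7, 6, 9, 1]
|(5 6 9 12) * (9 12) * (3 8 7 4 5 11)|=8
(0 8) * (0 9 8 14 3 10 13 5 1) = (0 14 3 10 13 5 1)(8 9) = [14, 0, 2, 10, 4, 1, 6, 7, 9, 8, 13, 11, 12, 5, 3]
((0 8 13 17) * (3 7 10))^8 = ((0 8 13 17)(3 7 10))^8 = (17)(3 10 7)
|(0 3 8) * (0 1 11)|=|(0 3 8 1 11)|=5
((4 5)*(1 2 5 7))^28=(1 4 2 7 5)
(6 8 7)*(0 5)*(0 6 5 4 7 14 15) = [4, 1, 2, 3, 7, 6, 8, 5, 14, 9, 10, 11, 12, 13, 15, 0] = (0 4 7 5 6 8 14 15)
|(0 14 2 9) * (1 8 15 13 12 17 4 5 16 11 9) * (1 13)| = 33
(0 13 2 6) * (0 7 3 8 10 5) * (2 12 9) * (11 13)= (0 11 13 12 9 2 6 7 3 8 10 5)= [11, 1, 6, 8, 4, 0, 7, 3, 10, 2, 5, 13, 9, 12]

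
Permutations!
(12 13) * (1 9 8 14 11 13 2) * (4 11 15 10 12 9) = (1 4 11 13 9 8 14 15 10 12 2) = [0, 4, 1, 3, 11, 5, 6, 7, 14, 8, 12, 13, 2, 9, 15, 10]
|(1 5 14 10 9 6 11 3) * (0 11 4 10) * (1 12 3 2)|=12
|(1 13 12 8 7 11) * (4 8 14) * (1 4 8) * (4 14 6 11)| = 9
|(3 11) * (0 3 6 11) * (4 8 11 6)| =6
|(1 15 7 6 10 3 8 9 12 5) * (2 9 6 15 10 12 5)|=|(1 10 3 8 6 12 2 9 5)(7 15)|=18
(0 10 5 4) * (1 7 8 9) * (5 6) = (0 10 6 5 4)(1 7 8 9) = [10, 7, 2, 3, 0, 4, 5, 8, 9, 1, 6]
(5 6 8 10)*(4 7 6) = (4 7 6 8 10 5) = [0, 1, 2, 3, 7, 4, 8, 6, 10, 9, 5]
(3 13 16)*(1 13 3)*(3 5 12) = (1 13 16)(3 5 12) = [0, 13, 2, 5, 4, 12, 6, 7, 8, 9, 10, 11, 3, 16, 14, 15, 1]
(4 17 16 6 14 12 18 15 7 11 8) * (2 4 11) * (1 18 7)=[0, 18, 4, 3, 17, 5, 14, 2, 11, 9, 10, 8, 7, 13, 12, 1, 6, 16, 15]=(1 18 15)(2 4 17 16 6 14 12 7)(8 11)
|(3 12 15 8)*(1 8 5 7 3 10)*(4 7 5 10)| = 8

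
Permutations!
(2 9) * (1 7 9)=(1 7 9 2)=[0, 7, 1, 3, 4, 5, 6, 9, 8, 2]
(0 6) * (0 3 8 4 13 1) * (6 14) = [14, 0, 2, 8, 13, 5, 3, 7, 4, 9, 10, 11, 12, 1, 6] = (0 14 6 3 8 4 13 1)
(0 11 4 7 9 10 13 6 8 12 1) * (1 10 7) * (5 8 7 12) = (0 11 4 1)(5 8)(6 7 9 12 10 13) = [11, 0, 2, 3, 1, 8, 7, 9, 5, 12, 13, 4, 10, 6]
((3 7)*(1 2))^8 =((1 2)(3 7))^8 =(7)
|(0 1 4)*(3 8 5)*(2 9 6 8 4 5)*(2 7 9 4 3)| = 20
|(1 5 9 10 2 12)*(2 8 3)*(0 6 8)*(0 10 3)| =|(0 6 8)(1 5 9 3 2 12)| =6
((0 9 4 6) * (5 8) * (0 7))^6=((0 9 4 6 7)(5 8))^6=(0 9 4 6 7)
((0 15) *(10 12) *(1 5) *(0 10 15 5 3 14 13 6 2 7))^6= ((0 5 1 3 14 13 6 2 7)(10 12 15))^6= (15)(0 6 3)(1 7 13)(2 14 5)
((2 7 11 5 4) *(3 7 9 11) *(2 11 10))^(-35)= ((2 9 10)(3 7)(4 11 5))^(-35)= (2 9 10)(3 7)(4 11 5)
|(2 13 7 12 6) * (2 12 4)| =4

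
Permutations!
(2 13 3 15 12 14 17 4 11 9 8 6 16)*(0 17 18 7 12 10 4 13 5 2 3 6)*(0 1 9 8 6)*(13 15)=[17, 9, 5, 13, 11, 2, 16, 12, 1, 6, 4, 8, 14, 0, 18, 10, 3, 15, 7]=(0 17 15 10 4 11 8 1 9 6 16 3 13)(2 5)(7 12 14 18)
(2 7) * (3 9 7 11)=(2 11 3 9 7)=[0, 1, 11, 9, 4, 5, 6, 2, 8, 7, 10, 3]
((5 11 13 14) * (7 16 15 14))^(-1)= ((5 11 13 7 16 15 14))^(-1)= (5 14 15 16 7 13 11)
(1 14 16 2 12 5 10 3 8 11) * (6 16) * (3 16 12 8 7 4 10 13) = (1 14 6 12 5 13 3 7 4 10 16 2 8 11) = [0, 14, 8, 7, 10, 13, 12, 4, 11, 9, 16, 1, 5, 3, 6, 15, 2]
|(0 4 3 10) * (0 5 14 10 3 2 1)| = 12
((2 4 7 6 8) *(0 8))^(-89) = (0 8 2 4 7 6)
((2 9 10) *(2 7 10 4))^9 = ((2 9 4)(7 10))^9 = (7 10)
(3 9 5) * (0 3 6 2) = [3, 1, 0, 9, 4, 6, 2, 7, 8, 5] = (0 3 9 5 6 2)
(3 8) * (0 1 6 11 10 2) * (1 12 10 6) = (0 12 10 2)(3 8)(6 11) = [12, 1, 0, 8, 4, 5, 11, 7, 3, 9, 2, 6, 10]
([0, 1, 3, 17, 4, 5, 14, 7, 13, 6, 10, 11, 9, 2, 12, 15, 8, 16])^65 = (2 13 8 16 17 3)(6 14 12 9)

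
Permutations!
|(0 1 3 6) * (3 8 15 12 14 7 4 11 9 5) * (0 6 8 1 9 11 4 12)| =6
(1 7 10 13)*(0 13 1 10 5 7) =[13, 0, 2, 3, 4, 7, 6, 5, 8, 9, 1, 11, 12, 10] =(0 13 10 1)(5 7)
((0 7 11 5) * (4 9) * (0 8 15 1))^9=((0 7 11 5 8 15 1)(4 9))^9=(0 11 8 1 7 5 15)(4 9)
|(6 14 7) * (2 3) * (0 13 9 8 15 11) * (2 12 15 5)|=|(0 13 9 8 5 2 3 12 15 11)(6 14 7)|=30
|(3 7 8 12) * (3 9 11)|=|(3 7 8 12 9 11)|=6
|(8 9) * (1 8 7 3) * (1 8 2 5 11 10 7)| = 9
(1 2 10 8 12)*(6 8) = (1 2 10 6 8 12) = [0, 2, 10, 3, 4, 5, 8, 7, 12, 9, 6, 11, 1]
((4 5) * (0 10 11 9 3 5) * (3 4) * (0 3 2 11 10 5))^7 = (11)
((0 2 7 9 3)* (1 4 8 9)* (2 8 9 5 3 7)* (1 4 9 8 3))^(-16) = (1 7 8)(4 5 9)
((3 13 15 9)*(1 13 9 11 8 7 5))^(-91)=((1 13 15 11 8 7 5)(3 9))^(-91)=(15)(3 9)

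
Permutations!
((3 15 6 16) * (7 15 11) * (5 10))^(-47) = ((3 11 7 15 6 16)(5 10))^(-47) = (3 11 7 15 6 16)(5 10)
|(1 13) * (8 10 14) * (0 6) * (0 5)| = |(0 6 5)(1 13)(8 10 14)| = 6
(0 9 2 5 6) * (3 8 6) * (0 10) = (0 9 2 5 3 8 6 10) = [9, 1, 5, 8, 4, 3, 10, 7, 6, 2, 0]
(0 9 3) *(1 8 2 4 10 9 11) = (0 11 1 8 2 4 10 9 3) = [11, 8, 4, 0, 10, 5, 6, 7, 2, 3, 9, 1]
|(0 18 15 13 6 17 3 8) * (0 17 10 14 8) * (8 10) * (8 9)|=18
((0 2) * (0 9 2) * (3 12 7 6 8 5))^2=((2 9)(3 12 7 6 8 5))^2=(3 7 8)(5 12 6)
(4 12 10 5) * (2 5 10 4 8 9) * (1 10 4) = (1 10 4 12)(2 5 8 9) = [0, 10, 5, 3, 12, 8, 6, 7, 9, 2, 4, 11, 1]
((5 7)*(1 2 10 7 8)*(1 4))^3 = (1 7 4 10 8 2 5)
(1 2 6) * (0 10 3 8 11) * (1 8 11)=[10, 2, 6, 11, 4, 5, 8, 7, 1, 9, 3, 0]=(0 10 3 11)(1 2 6 8)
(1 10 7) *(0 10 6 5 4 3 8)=(0 10 7 1 6 5 4 3 8)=[10, 6, 2, 8, 3, 4, 5, 1, 0, 9, 7]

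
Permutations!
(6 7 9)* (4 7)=[0, 1, 2, 3, 7, 5, 4, 9, 8, 6]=(4 7 9 6)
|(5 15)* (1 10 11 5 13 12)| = 7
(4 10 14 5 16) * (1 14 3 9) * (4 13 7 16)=(1 14 5 4 10 3 9)(7 16 13)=[0, 14, 2, 9, 10, 4, 6, 16, 8, 1, 3, 11, 12, 7, 5, 15, 13]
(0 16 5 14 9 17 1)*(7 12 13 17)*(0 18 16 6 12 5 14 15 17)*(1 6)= (0 1 18 16 14 9 7 5 15 17 6 12 13)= [1, 18, 2, 3, 4, 15, 12, 5, 8, 7, 10, 11, 13, 0, 9, 17, 14, 6, 16]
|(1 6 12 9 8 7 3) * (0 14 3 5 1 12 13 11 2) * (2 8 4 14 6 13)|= |(0 6 2)(1 13 11 8 7 5)(3 12 9 4 14)|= 30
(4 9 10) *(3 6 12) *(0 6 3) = (0 6 12)(4 9 10) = [6, 1, 2, 3, 9, 5, 12, 7, 8, 10, 4, 11, 0]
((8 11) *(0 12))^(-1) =((0 12)(8 11))^(-1) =(0 12)(8 11)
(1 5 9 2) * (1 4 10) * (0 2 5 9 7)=(0 2 4 10 1 9 5 7)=[2, 9, 4, 3, 10, 7, 6, 0, 8, 5, 1]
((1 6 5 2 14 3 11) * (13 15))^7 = (13 15)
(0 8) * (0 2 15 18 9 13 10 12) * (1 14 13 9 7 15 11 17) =(0 8 2 11 17 1 14 13 10 12)(7 15 18) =[8, 14, 11, 3, 4, 5, 6, 15, 2, 9, 12, 17, 0, 10, 13, 18, 16, 1, 7]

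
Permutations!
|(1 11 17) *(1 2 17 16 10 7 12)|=6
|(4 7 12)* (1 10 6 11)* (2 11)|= 15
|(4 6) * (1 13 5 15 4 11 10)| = |(1 13 5 15 4 6 11 10)| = 8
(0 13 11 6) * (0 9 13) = [0, 1, 2, 3, 4, 5, 9, 7, 8, 13, 10, 6, 12, 11] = (6 9 13 11)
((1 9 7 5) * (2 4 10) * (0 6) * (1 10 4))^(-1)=(0 6)(1 2 10 5 7 9)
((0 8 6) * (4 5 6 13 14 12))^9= (0 8 13 14 12 4 5 6)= ((0 8 13 14 12 4 5 6))^9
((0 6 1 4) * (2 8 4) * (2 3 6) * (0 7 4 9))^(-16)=(9)(1 6 3)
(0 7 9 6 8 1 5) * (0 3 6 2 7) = (1 5 3 6 8)(2 7 9) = [0, 5, 7, 6, 4, 3, 8, 9, 1, 2]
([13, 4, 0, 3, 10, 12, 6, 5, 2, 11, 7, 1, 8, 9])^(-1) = (0 2 8 12 5 7 10 4 1 11 9 13)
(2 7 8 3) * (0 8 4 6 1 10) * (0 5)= (0 8 3 2 7 4 6 1 10 5)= [8, 10, 7, 2, 6, 0, 1, 4, 3, 9, 5]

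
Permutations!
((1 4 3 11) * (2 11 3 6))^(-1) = (1 11 2 6 4)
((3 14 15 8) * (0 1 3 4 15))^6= (15)(0 3)(1 14)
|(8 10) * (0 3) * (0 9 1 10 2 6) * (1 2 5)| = 20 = |(0 3 9 2 6)(1 10 8 5)|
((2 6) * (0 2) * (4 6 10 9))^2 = ((0 2 10 9 4 6))^2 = (0 10 4)(2 9 6)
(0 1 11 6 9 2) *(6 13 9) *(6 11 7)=[1, 7, 0, 3, 4, 5, 11, 6, 8, 2, 10, 13, 12, 9]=(0 1 7 6 11 13 9 2)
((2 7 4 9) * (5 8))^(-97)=(2 9 4 7)(5 8)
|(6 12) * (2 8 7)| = |(2 8 7)(6 12)| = 6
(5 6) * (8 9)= [0, 1, 2, 3, 4, 6, 5, 7, 9, 8]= (5 6)(8 9)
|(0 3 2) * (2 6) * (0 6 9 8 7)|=10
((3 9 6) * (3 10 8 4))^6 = ((3 9 6 10 8 4))^6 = (10)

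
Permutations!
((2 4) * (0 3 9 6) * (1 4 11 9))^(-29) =(0 4 9 3 2 6 1 11)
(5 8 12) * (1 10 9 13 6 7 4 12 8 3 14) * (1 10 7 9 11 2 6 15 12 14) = [0, 7, 6, 1, 14, 3, 9, 4, 8, 13, 11, 2, 5, 15, 10, 12] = (1 7 4 14 10 11 2 6 9 13 15 12 5 3)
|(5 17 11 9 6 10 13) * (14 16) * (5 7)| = 8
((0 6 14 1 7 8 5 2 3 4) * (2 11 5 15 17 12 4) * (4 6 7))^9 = ((0 7 8 15 17 12 6 14 1 4)(2 3)(5 11))^9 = (0 4 1 14 6 12 17 15 8 7)(2 3)(5 11)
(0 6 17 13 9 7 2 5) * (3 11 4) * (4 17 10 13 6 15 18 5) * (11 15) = [11, 1, 4, 15, 3, 0, 10, 2, 8, 7, 13, 17, 12, 9, 14, 18, 16, 6, 5] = (0 11 17 6 10 13 9 7 2 4 3 15 18 5)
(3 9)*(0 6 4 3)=(0 6 4 3 9)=[6, 1, 2, 9, 3, 5, 4, 7, 8, 0]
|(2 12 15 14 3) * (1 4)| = |(1 4)(2 12 15 14 3)| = 10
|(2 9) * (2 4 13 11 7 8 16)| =8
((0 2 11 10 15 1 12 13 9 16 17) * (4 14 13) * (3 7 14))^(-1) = (0 17 16 9 13 14 7 3 4 12 1 15 10 11 2)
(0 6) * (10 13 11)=(0 6)(10 13 11)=[6, 1, 2, 3, 4, 5, 0, 7, 8, 9, 13, 10, 12, 11]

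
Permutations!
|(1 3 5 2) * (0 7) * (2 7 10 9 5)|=15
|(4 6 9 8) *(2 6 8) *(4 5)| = 3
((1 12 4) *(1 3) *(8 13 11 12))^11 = ((1 8 13 11 12 4 3))^11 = (1 12 8 4 13 3 11)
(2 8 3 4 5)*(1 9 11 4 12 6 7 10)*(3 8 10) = (1 9 11 4 5 2 10)(3 12 6 7) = [0, 9, 10, 12, 5, 2, 7, 3, 8, 11, 1, 4, 6]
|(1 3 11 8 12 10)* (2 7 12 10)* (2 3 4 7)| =8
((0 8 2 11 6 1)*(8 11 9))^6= (0 6)(1 11)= ((0 11 6 1)(2 9 8))^6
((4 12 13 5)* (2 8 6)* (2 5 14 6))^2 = ((2 8)(4 12 13 14 6 5))^2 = (4 13 6)(5 12 14)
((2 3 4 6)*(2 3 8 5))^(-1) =((2 8 5)(3 4 6))^(-1) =(2 5 8)(3 6 4)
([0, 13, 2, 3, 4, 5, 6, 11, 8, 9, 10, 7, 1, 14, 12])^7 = [0, 12, 2, 3, 4, 5, 6, 11, 8, 9, 10, 7, 14, 1, 13]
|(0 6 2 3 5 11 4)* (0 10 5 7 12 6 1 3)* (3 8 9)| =|(0 1 8 9 3 7 12 6 2)(4 10 5 11)| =36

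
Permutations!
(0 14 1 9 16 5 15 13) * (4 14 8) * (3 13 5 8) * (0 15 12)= [3, 9, 2, 13, 14, 12, 6, 7, 4, 16, 10, 11, 0, 15, 1, 5, 8]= (0 3 13 15 5 12)(1 9 16 8 4 14)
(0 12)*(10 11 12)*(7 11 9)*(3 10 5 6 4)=[5, 1, 2, 10, 3, 6, 4, 11, 8, 7, 9, 12, 0]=(0 5 6 4 3 10 9 7 11 12)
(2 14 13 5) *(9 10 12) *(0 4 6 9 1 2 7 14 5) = (0 4 6 9 10 12 1 2 5 7 14 13) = [4, 2, 5, 3, 6, 7, 9, 14, 8, 10, 12, 11, 1, 0, 13]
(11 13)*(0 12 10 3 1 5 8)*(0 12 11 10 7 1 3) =(0 11 13 10)(1 5 8 12 7) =[11, 5, 2, 3, 4, 8, 6, 1, 12, 9, 0, 13, 7, 10]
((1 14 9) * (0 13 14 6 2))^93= (0 14 1 2 13 9 6)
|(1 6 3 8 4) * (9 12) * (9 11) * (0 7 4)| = 21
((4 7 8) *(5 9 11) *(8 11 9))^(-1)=((4 7 11 5 8))^(-1)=(4 8 5 11 7)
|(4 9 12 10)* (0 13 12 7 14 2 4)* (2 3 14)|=4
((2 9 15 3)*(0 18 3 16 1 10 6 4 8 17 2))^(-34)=(0 3 18)(1 2 6 15 8)(4 16 17 10 9)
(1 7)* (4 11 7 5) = (1 5 4 11 7) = [0, 5, 2, 3, 11, 4, 6, 1, 8, 9, 10, 7]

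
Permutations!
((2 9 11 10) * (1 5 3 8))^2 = (1 3)(2 11)(5 8)(9 10)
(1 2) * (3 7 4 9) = (1 2)(3 7 4 9) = [0, 2, 1, 7, 9, 5, 6, 4, 8, 3]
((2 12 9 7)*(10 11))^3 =((2 12 9 7)(10 11))^3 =(2 7 9 12)(10 11)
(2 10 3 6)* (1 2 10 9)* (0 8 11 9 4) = (0 8 11 9 1 2 4)(3 6 10) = [8, 2, 4, 6, 0, 5, 10, 7, 11, 1, 3, 9]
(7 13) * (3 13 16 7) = [0, 1, 2, 13, 4, 5, 6, 16, 8, 9, 10, 11, 12, 3, 14, 15, 7] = (3 13)(7 16)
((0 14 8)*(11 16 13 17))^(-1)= ((0 14 8)(11 16 13 17))^(-1)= (0 8 14)(11 17 13 16)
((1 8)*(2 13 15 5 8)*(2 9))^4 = (1 15 9 5 2 8 13)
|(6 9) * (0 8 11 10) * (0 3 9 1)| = |(0 8 11 10 3 9 6 1)| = 8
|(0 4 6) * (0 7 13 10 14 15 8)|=9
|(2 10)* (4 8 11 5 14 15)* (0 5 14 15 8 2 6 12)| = |(0 5 15 4 2 10 6 12)(8 11 14)| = 24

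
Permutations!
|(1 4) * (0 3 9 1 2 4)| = |(0 3 9 1)(2 4)| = 4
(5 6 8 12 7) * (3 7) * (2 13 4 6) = [0, 1, 13, 7, 6, 2, 8, 5, 12, 9, 10, 11, 3, 4] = (2 13 4 6 8 12 3 7 5)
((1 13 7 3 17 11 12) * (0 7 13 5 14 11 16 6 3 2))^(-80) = (17)(0 7 2)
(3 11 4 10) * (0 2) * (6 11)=(0 2)(3 6 11 4 10)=[2, 1, 0, 6, 10, 5, 11, 7, 8, 9, 3, 4]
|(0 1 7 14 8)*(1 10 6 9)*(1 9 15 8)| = 15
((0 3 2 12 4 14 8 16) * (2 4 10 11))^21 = ((0 3 4 14 8 16)(2 12 10 11))^21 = (0 14)(2 12 10 11)(3 8)(4 16)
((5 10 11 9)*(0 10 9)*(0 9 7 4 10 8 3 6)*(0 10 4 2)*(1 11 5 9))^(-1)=((0 8 3 6 10 5 7 2)(1 11))^(-1)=(0 2 7 5 10 6 3 8)(1 11)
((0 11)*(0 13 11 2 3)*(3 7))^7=((0 2 7 3)(11 13))^7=(0 3 7 2)(11 13)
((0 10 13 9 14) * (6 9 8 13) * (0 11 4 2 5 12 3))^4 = (0 14 5 10 11 12 6 4 3 9 2)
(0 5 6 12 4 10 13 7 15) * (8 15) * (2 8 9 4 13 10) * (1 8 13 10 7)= (0 5 6 12 10 7 9 4 2 13 1 8 15)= [5, 8, 13, 3, 2, 6, 12, 9, 15, 4, 7, 11, 10, 1, 14, 0]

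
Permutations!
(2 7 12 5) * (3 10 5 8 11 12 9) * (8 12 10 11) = [0, 1, 7, 11, 4, 2, 6, 9, 8, 3, 5, 10, 12] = (12)(2 7 9 3 11 10 5)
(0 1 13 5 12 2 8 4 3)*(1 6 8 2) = [6, 13, 2, 0, 3, 12, 8, 7, 4, 9, 10, 11, 1, 5] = (0 6 8 4 3)(1 13 5 12)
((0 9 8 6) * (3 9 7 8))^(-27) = (0 7 8 6)(3 9)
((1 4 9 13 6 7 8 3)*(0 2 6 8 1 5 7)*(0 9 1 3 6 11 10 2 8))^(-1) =((0 8 6 9 13)(1 4)(2 11 10)(3 5 7))^(-1) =(0 13 9 6 8)(1 4)(2 10 11)(3 7 5)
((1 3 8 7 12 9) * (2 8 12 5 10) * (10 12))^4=(1 8 9 2 12 10 5 3 7)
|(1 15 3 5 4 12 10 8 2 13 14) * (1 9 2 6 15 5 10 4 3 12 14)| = |(1 5 3 10 8 6 15 12 4 14 9 2 13)| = 13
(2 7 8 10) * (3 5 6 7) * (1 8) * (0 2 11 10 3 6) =(0 2 6 7 1 8 3 5)(10 11) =[2, 8, 6, 5, 4, 0, 7, 1, 3, 9, 11, 10]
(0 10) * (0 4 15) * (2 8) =(0 10 4 15)(2 8) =[10, 1, 8, 3, 15, 5, 6, 7, 2, 9, 4, 11, 12, 13, 14, 0]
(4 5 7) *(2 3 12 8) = [0, 1, 3, 12, 5, 7, 6, 4, 2, 9, 10, 11, 8] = (2 3 12 8)(4 5 7)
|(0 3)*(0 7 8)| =|(0 3 7 8)| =4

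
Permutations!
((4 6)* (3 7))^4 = ((3 7)(4 6))^4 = (7)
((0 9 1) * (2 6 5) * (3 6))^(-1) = (0 1 9)(2 5 6 3)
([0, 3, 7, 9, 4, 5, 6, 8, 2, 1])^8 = (1 9 3)(2 8 7)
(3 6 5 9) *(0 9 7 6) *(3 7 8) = (0 9 7 6 5 8 3) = [9, 1, 2, 0, 4, 8, 5, 6, 3, 7]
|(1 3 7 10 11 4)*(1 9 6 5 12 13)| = 11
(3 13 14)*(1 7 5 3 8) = (1 7 5 3 13 14 8) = [0, 7, 2, 13, 4, 3, 6, 5, 1, 9, 10, 11, 12, 14, 8]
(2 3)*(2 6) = (2 3 6) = [0, 1, 3, 6, 4, 5, 2]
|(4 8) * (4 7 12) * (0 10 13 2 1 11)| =|(0 10 13 2 1 11)(4 8 7 12)| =12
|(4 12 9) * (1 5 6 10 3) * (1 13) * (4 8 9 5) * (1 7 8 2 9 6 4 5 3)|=10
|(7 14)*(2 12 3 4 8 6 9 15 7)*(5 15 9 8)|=8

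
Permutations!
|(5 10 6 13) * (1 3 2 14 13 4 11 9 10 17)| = 35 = |(1 3 2 14 13 5 17)(4 11 9 10 6)|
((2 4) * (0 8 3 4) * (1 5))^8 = (0 4 8 2 3)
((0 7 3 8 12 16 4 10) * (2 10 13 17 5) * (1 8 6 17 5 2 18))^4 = ((0 7 3 6 17 2 10)(1 8 12 16 4 13 5 18))^4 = (0 17 7 2 3 10 6)(1 4)(5 12)(8 13)(16 18)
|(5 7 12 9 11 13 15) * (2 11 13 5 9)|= 15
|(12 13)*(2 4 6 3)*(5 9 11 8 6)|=|(2 4 5 9 11 8 6 3)(12 13)|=8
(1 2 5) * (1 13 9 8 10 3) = (1 2 5 13 9 8 10 3) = [0, 2, 5, 1, 4, 13, 6, 7, 10, 8, 3, 11, 12, 9]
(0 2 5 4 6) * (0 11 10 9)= (0 2 5 4 6 11 10 9)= [2, 1, 5, 3, 6, 4, 11, 7, 8, 0, 9, 10]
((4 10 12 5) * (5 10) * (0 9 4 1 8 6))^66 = (12)(0 5 6 4 8 9 1)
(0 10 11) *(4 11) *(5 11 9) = (0 10 4 9 5 11) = [10, 1, 2, 3, 9, 11, 6, 7, 8, 5, 4, 0]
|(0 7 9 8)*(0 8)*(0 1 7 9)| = |(0 9 1 7)| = 4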